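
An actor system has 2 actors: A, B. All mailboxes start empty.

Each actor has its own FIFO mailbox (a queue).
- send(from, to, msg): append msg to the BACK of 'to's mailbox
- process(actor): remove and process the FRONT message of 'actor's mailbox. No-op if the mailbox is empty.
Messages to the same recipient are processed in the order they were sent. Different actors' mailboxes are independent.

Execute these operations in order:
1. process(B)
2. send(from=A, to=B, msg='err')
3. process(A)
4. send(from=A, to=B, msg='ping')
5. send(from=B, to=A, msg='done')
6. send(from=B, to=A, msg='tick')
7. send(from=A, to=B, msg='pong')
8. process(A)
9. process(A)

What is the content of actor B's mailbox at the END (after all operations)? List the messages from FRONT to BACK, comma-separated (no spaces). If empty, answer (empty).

After 1 (process(B)): A:[] B:[]
After 2 (send(from=A, to=B, msg='err')): A:[] B:[err]
After 3 (process(A)): A:[] B:[err]
After 4 (send(from=A, to=B, msg='ping')): A:[] B:[err,ping]
After 5 (send(from=B, to=A, msg='done')): A:[done] B:[err,ping]
After 6 (send(from=B, to=A, msg='tick')): A:[done,tick] B:[err,ping]
After 7 (send(from=A, to=B, msg='pong')): A:[done,tick] B:[err,ping,pong]
After 8 (process(A)): A:[tick] B:[err,ping,pong]
After 9 (process(A)): A:[] B:[err,ping,pong]

Answer: err,ping,pong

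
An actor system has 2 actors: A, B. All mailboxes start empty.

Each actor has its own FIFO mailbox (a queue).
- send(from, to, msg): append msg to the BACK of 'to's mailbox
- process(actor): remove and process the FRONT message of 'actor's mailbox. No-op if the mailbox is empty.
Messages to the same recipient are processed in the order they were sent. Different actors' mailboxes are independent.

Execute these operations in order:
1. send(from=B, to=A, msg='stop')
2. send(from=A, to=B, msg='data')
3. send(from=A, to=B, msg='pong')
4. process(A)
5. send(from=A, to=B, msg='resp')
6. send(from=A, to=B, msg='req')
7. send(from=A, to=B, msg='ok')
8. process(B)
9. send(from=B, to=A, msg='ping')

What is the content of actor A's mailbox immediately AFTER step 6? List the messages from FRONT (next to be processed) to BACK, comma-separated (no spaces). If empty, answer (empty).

After 1 (send(from=B, to=A, msg='stop')): A:[stop] B:[]
After 2 (send(from=A, to=B, msg='data')): A:[stop] B:[data]
After 3 (send(from=A, to=B, msg='pong')): A:[stop] B:[data,pong]
After 4 (process(A)): A:[] B:[data,pong]
After 5 (send(from=A, to=B, msg='resp')): A:[] B:[data,pong,resp]
After 6 (send(from=A, to=B, msg='req')): A:[] B:[data,pong,resp,req]

(empty)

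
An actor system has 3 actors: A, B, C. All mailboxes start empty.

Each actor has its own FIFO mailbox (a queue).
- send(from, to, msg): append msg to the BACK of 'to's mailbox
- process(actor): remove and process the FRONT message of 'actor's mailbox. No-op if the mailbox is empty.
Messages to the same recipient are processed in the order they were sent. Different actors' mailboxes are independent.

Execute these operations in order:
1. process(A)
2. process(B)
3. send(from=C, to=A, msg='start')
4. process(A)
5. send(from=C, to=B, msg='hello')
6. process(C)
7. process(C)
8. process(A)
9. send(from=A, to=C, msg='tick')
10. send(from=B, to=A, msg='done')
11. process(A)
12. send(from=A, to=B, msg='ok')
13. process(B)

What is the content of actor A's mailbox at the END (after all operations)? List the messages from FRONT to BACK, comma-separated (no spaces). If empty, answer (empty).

After 1 (process(A)): A:[] B:[] C:[]
After 2 (process(B)): A:[] B:[] C:[]
After 3 (send(from=C, to=A, msg='start')): A:[start] B:[] C:[]
After 4 (process(A)): A:[] B:[] C:[]
After 5 (send(from=C, to=B, msg='hello')): A:[] B:[hello] C:[]
After 6 (process(C)): A:[] B:[hello] C:[]
After 7 (process(C)): A:[] B:[hello] C:[]
After 8 (process(A)): A:[] B:[hello] C:[]
After 9 (send(from=A, to=C, msg='tick')): A:[] B:[hello] C:[tick]
After 10 (send(from=B, to=A, msg='done')): A:[done] B:[hello] C:[tick]
After 11 (process(A)): A:[] B:[hello] C:[tick]
After 12 (send(from=A, to=B, msg='ok')): A:[] B:[hello,ok] C:[tick]
After 13 (process(B)): A:[] B:[ok] C:[tick]

Answer: (empty)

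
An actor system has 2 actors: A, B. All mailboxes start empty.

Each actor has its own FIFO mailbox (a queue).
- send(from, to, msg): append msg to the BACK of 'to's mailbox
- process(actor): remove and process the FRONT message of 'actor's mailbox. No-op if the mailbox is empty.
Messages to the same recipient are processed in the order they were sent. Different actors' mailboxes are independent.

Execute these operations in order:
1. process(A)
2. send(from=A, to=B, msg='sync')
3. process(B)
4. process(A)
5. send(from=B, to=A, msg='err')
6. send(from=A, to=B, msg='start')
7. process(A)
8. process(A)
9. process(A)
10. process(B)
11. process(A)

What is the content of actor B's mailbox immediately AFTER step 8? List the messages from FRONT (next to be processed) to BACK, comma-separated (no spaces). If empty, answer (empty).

After 1 (process(A)): A:[] B:[]
After 2 (send(from=A, to=B, msg='sync')): A:[] B:[sync]
After 3 (process(B)): A:[] B:[]
After 4 (process(A)): A:[] B:[]
After 5 (send(from=B, to=A, msg='err')): A:[err] B:[]
After 6 (send(from=A, to=B, msg='start')): A:[err] B:[start]
After 7 (process(A)): A:[] B:[start]
After 8 (process(A)): A:[] B:[start]

start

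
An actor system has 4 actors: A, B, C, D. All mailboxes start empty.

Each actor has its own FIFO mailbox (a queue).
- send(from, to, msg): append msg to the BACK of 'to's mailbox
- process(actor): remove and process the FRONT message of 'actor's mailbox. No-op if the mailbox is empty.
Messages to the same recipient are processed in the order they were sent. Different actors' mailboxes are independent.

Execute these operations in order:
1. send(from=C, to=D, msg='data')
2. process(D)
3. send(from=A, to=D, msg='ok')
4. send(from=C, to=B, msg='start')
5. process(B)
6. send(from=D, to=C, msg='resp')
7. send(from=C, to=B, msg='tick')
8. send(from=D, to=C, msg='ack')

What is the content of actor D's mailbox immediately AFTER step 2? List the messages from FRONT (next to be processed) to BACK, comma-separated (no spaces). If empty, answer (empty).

After 1 (send(from=C, to=D, msg='data')): A:[] B:[] C:[] D:[data]
After 2 (process(D)): A:[] B:[] C:[] D:[]

(empty)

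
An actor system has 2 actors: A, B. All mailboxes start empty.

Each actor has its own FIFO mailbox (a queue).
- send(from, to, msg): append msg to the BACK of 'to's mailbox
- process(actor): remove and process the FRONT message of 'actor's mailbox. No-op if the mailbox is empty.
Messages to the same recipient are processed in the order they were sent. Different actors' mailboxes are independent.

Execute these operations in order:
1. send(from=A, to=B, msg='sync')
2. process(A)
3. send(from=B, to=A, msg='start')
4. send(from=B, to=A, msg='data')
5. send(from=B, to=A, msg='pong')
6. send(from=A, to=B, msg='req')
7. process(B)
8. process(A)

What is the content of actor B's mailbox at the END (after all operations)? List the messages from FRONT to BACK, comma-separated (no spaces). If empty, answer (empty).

After 1 (send(from=A, to=B, msg='sync')): A:[] B:[sync]
After 2 (process(A)): A:[] B:[sync]
After 3 (send(from=B, to=A, msg='start')): A:[start] B:[sync]
After 4 (send(from=B, to=A, msg='data')): A:[start,data] B:[sync]
After 5 (send(from=B, to=A, msg='pong')): A:[start,data,pong] B:[sync]
After 6 (send(from=A, to=B, msg='req')): A:[start,data,pong] B:[sync,req]
After 7 (process(B)): A:[start,data,pong] B:[req]
After 8 (process(A)): A:[data,pong] B:[req]

Answer: req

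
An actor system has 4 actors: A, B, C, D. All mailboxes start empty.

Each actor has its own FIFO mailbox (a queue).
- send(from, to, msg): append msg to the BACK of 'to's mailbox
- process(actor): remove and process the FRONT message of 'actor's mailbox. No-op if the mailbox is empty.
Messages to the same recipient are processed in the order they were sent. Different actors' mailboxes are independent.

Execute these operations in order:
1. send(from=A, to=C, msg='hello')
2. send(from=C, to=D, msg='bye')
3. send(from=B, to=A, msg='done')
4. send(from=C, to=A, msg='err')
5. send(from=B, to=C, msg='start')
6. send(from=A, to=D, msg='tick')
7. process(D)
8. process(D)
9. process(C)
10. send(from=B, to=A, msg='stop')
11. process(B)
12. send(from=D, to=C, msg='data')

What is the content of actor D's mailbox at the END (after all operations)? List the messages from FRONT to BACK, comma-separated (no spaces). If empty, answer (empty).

After 1 (send(from=A, to=C, msg='hello')): A:[] B:[] C:[hello] D:[]
After 2 (send(from=C, to=D, msg='bye')): A:[] B:[] C:[hello] D:[bye]
After 3 (send(from=B, to=A, msg='done')): A:[done] B:[] C:[hello] D:[bye]
After 4 (send(from=C, to=A, msg='err')): A:[done,err] B:[] C:[hello] D:[bye]
After 5 (send(from=B, to=C, msg='start')): A:[done,err] B:[] C:[hello,start] D:[bye]
After 6 (send(from=A, to=D, msg='tick')): A:[done,err] B:[] C:[hello,start] D:[bye,tick]
After 7 (process(D)): A:[done,err] B:[] C:[hello,start] D:[tick]
After 8 (process(D)): A:[done,err] B:[] C:[hello,start] D:[]
After 9 (process(C)): A:[done,err] B:[] C:[start] D:[]
After 10 (send(from=B, to=A, msg='stop')): A:[done,err,stop] B:[] C:[start] D:[]
After 11 (process(B)): A:[done,err,stop] B:[] C:[start] D:[]
After 12 (send(from=D, to=C, msg='data')): A:[done,err,stop] B:[] C:[start,data] D:[]

Answer: (empty)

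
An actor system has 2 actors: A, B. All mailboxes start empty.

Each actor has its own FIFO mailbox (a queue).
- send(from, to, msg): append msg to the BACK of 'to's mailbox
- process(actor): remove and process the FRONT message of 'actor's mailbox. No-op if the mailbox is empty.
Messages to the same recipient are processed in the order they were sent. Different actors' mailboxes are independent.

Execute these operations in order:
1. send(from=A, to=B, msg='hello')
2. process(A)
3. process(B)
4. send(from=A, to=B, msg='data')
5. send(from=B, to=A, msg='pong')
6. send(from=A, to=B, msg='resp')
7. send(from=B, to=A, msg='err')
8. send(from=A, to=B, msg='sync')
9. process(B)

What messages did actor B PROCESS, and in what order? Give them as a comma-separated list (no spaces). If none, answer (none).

After 1 (send(from=A, to=B, msg='hello')): A:[] B:[hello]
After 2 (process(A)): A:[] B:[hello]
After 3 (process(B)): A:[] B:[]
After 4 (send(from=A, to=B, msg='data')): A:[] B:[data]
After 5 (send(from=B, to=A, msg='pong')): A:[pong] B:[data]
After 6 (send(from=A, to=B, msg='resp')): A:[pong] B:[data,resp]
After 7 (send(from=B, to=A, msg='err')): A:[pong,err] B:[data,resp]
After 8 (send(from=A, to=B, msg='sync')): A:[pong,err] B:[data,resp,sync]
After 9 (process(B)): A:[pong,err] B:[resp,sync]

Answer: hello,data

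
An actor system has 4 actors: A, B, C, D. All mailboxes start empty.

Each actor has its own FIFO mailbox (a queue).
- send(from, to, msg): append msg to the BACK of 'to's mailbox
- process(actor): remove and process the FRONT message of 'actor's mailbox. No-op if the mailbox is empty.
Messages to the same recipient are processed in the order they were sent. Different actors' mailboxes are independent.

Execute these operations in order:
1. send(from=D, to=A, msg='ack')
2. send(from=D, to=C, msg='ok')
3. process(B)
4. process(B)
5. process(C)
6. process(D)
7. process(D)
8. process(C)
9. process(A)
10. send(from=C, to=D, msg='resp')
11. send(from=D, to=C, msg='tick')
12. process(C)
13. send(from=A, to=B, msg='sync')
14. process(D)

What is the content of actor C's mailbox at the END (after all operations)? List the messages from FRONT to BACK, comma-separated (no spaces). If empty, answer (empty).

Answer: (empty)

Derivation:
After 1 (send(from=D, to=A, msg='ack')): A:[ack] B:[] C:[] D:[]
After 2 (send(from=D, to=C, msg='ok')): A:[ack] B:[] C:[ok] D:[]
After 3 (process(B)): A:[ack] B:[] C:[ok] D:[]
After 4 (process(B)): A:[ack] B:[] C:[ok] D:[]
After 5 (process(C)): A:[ack] B:[] C:[] D:[]
After 6 (process(D)): A:[ack] B:[] C:[] D:[]
After 7 (process(D)): A:[ack] B:[] C:[] D:[]
After 8 (process(C)): A:[ack] B:[] C:[] D:[]
After 9 (process(A)): A:[] B:[] C:[] D:[]
After 10 (send(from=C, to=D, msg='resp')): A:[] B:[] C:[] D:[resp]
After 11 (send(from=D, to=C, msg='tick')): A:[] B:[] C:[tick] D:[resp]
After 12 (process(C)): A:[] B:[] C:[] D:[resp]
After 13 (send(from=A, to=B, msg='sync')): A:[] B:[sync] C:[] D:[resp]
After 14 (process(D)): A:[] B:[sync] C:[] D:[]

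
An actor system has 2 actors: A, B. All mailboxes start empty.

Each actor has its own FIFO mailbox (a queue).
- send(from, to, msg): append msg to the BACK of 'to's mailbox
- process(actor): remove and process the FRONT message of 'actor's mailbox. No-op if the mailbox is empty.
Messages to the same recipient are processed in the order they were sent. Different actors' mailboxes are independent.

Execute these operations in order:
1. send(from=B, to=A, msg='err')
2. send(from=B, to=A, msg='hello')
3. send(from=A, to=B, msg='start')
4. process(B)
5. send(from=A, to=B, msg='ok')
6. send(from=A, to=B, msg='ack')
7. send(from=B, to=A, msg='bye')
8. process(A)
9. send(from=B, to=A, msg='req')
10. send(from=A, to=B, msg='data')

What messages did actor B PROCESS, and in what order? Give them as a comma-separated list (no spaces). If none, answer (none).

After 1 (send(from=B, to=A, msg='err')): A:[err] B:[]
After 2 (send(from=B, to=A, msg='hello')): A:[err,hello] B:[]
After 3 (send(from=A, to=B, msg='start')): A:[err,hello] B:[start]
After 4 (process(B)): A:[err,hello] B:[]
After 5 (send(from=A, to=B, msg='ok')): A:[err,hello] B:[ok]
After 6 (send(from=A, to=B, msg='ack')): A:[err,hello] B:[ok,ack]
After 7 (send(from=B, to=A, msg='bye')): A:[err,hello,bye] B:[ok,ack]
After 8 (process(A)): A:[hello,bye] B:[ok,ack]
After 9 (send(from=B, to=A, msg='req')): A:[hello,bye,req] B:[ok,ack]
After 10 (send(from=A, to=B, msg='data')): A:[hello,bye,req] B:[ok,ack,data]

Answer: start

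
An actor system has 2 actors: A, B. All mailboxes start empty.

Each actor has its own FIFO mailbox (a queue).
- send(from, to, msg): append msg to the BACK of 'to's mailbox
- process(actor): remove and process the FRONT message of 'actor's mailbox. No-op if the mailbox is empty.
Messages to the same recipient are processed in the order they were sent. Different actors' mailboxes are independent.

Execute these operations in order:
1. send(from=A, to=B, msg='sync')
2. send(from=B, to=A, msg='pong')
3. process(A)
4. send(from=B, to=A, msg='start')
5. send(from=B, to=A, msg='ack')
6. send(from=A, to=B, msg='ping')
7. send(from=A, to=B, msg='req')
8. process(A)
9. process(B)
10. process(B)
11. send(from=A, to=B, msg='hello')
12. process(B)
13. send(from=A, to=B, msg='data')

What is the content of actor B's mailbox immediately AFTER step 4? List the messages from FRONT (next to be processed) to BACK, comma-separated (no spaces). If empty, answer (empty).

After 1 (send(from=A, to=B, msg='sync')): A:[] B:[sync]
After 2 (send(from=B, to=A, msg='pong')): A:[pong] B:[sync]
After 3 (process(A)): A:[] B:[sync]
After 4 (send(from=B, to=A, msg='start')): A:[start] B:[sync]

sync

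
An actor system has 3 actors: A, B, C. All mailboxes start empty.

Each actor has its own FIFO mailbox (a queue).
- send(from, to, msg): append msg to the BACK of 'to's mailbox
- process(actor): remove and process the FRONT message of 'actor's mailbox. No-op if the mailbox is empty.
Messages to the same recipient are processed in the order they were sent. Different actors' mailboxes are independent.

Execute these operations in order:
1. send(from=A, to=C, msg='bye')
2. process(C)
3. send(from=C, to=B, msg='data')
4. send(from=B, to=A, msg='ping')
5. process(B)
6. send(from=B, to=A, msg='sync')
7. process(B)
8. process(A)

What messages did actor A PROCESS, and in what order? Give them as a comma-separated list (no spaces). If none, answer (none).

Answer: ping

Derivation:
After 1 (send(from=A, to=C, msg='bye')): A:[] B:[] C:[bye]
After 2 (process(C)): A:[] B:[] C:[]
After 3 (send(from=C, to=B, msg='data')): A:[] B:[data] C:[]
After 4 (send(from=B, to=A, msg='ping')): A:[ping] B:[data] C:[]
After 5 (process(B)): A:[ping] B:[] C:[]
After 6 (send(from=B, to=A, msg='sync')): A:[ping,sync] B:[] C:[]
After 7 (process(B)): A:[ping,sync] B:[] C:[]
After 8 (process(A)): A:[sync] B:[] C:[]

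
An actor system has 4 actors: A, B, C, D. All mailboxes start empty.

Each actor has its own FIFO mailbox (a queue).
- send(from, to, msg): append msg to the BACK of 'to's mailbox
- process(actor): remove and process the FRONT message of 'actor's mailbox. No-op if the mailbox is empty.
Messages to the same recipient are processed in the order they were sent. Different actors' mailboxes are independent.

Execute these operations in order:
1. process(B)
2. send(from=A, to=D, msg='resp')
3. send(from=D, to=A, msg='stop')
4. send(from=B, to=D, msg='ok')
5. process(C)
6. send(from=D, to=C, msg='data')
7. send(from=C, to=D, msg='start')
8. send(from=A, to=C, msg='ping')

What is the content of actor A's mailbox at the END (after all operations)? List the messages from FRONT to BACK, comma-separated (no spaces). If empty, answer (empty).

Answer: stop

Derivation:
After 1 (process(B)): A:[] B:[] C:[] D:[]
After 2 (send(from=A, to=D, msg='resp')): A:[] B:[] C:[] D:[resp]
After 3 (send(from=D, to=A, msg='stop')): A:[stop] B:[] C:[] D:[resp]
After 4 (send(from=B, to=D, msg='ok')): A:[stop] B:[] C:[] D:[resp,ok]
After 5 (process(C)): A:[stop] B:[] C:[] D:[resp,ok]
After 6 (send(from=D, to=C, msg='data')): A:[stop] B:[] C:[data] D:[resp,ok]
After 7 (send(from=C, to=D, msg='start')): A:[stop] B:[] C:[data] D:[resp,ok,start]
After 8 (send(from=A, to=C, msg='ping')): A:[stop] B:[] C:[data,ping] D:[resp,ok,start]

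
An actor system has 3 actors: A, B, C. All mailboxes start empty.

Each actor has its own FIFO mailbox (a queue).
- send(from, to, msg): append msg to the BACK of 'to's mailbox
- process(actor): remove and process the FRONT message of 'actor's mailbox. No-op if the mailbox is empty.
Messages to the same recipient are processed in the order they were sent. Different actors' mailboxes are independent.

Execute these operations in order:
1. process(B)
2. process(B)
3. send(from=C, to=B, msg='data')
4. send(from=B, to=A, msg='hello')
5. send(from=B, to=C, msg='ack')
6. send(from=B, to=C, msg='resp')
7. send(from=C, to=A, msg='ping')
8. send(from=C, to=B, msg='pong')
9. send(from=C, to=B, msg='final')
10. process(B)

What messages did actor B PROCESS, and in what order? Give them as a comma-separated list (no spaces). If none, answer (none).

Answer: data

Derivation:
After 1 (process(B)): A:[] B:[] C:[]
After 2 (process(B)): A:[] B:[] C:[]
After 3 (send(from=C, to=B, msg='data')): A:[] B:[data] C:[]
After 4 (send(from=B, to=A, msg='hello')): A:[hello] B:[data] C:[]
After 5 (send(from=B, to=C, msg='ack')): A:[hello] B:[data] C:[ack]
After 6 (send(from=B, to=C, msg='resp')): A:[hello] B:[data] C:[ack,resp]
After 7 (send(from=C, to=A, msg='ping')): A:[hello,ping] B:[data] C:[ack,resp]
After 8 (send(from=C, to=B, msg='pong')): A:[hello,ping] B:[data,pong] C:[ack,resp]
After 9 (send(from=C, to=B, msg='final')): A:[hello,ping] B:[data,pong,final] C:[ack,resp]
After 10 (process(B)): A:[hello,ping] B:[pong,final] C:[ack,resp]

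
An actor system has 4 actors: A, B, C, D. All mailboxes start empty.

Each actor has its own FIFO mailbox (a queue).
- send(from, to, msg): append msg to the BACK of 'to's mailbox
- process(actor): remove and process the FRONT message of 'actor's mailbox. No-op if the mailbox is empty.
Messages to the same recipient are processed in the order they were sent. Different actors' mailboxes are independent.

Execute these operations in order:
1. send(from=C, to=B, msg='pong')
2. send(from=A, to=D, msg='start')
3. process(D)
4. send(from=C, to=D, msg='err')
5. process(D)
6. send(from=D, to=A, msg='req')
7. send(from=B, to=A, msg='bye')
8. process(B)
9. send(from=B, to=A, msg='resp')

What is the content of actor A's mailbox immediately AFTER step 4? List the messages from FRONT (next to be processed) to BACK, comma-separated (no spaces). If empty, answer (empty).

After 1 (send(from=C, to=B, msg='pong')): A:[] B:[pong] C:[] D:[]
After 2 (send(from=A, to=D, msg='start')): A:[] B:[pong] C:[] D:[start]
After 3 (process(D)): A:[] B:[pong] C:[] D:[]
After 4 (send(from=C, to=D, msg='err')): A:[] B:[pong] C:[] D:[err]

(empty)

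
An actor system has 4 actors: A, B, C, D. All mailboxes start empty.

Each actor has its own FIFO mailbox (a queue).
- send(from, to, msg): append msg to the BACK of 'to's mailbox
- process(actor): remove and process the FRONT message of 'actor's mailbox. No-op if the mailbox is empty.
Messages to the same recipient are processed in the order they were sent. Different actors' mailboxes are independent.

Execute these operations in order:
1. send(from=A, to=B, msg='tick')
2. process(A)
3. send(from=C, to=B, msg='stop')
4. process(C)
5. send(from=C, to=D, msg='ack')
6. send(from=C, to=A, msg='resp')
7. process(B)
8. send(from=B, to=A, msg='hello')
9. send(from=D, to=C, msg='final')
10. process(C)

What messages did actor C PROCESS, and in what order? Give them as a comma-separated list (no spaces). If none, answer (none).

Answer: final

Derivation:
After 1 (send(from=A, to=B, msg='tick')): A:[] B:[tick] C:[] D:[]
After 2 (process(A)): A:[] B:[tick] C:[] D:[]
After 3 (send(from=C, to=B, msg='stop')): A:[] B:[tick,stop] C:[] D:[]
After 4 (process(C)): A:[] B:[tick,stop] C:[] D:[]
After 5 (send(from=C, to=D, msg='ack')): A:[] B:[tick,stop] C:[] D:[ack]
After 6 (send(from=C, to=A, msg='resp')): A:[resp] B:[tick,stop] C:[] D:[ack]
After 7 (process(B)): A:[resp] B:[stop] C:[] D:[ack]
After 8 (send(from=B, to=A, msg='hello')): A:[resp,hello] B:[stop] C:[] D:[ack]
After 9 (send(from=D, to=C, msg='final')): A:[resp,hello] B:[stop] C:[final] D:[ack]
After 10 (process(C)): A:[resp,hello] B:[stop] C:[] D:[ack]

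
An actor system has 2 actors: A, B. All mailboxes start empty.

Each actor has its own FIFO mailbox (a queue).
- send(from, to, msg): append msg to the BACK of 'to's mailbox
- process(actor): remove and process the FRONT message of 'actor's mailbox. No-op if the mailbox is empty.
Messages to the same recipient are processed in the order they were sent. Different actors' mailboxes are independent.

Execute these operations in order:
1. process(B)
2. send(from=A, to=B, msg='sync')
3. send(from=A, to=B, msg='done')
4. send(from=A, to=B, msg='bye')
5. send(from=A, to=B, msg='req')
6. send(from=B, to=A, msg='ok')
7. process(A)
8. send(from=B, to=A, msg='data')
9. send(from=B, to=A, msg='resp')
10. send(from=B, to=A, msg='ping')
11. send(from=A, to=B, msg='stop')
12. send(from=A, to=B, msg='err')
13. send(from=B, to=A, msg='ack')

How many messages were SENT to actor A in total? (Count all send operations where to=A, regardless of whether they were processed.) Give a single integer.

After 1 (process(B)): A:[] B:[]
After 2 (send(from=A, to=B, msg='sync')): A:[] B:[sync]
After 3 (send(from=A, to=B, msg='done')): A:[] B:[sync,done]
After 4 (send(from=A, to=B, msg='bye')): A:[] B:[sync,done,bye]
After 5 (send(from=A, to=B, msg='req')): A:[] B:[sync,done,bye,req]
After 6 (send(from=B, to=A, msg='ok')): A:[ok] B:[sync,done,bye,req]
After 7 (process(A)): A:[] B:[sync,done,bye,req]
After 8 (send(from=B, to=A, msg='data')): A:[data] B:[sync,done,bye,req]
After 9 (send(from=B, to=A, msg='resp')): A:[data,resp] B:[sync,done,bye,req]
After 10 (send(from=B, to=A, msg='ping')): A:[data,resp,ping] B:[sync,done,bye,req]
After 11 (send(from=A, to=B, msg='stop')): A:[data,resp,ping] B:[sync,done,bye,req,stop]
After 12 (send(from=A, to=B, msg='err')): A:[data,resp,ping] B:[sync,done,bye,req,stop,err]
After 13 (send(from=B, to=A, msg='ack')): A:[data,resp,ping,ack] B:[sync,done,bye,req,stop,err]

Answer: 5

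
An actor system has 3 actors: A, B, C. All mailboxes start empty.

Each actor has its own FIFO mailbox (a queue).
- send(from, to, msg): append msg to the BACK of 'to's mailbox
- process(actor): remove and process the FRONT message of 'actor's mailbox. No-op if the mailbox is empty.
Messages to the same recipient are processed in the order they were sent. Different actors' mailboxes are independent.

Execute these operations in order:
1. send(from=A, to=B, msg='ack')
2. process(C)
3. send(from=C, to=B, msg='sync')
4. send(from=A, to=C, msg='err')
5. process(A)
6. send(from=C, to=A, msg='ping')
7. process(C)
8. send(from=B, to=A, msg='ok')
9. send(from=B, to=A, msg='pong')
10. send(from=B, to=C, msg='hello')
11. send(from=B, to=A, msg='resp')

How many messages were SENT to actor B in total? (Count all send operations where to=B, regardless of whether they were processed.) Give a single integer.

Answer: 2

Derivation:
After 1 (send(from=A, to=B, msg='ack')): A:[] B:[ack] C:[]
After 2 (process(C)): A:[] B:[ack] C:[]
After 3 (send(from=C, to=B, msg='sync')): A:[] B:[ack,sync] C:[]
After 4 (send(from=A, to=C, msg='err')): A:[] B:[ack,sync] C:[err]
After 5 (process(A)): A:[] B:[ack,sync] C:[err]
After 6 (send(from=C, to=A, msg='ping')): A:[ping] B:[ack,sync] C:[err]
After 7 (process(C)): A:[ping] B:[ack,sync] C:[]
After 8 (send(from=B, to=A, msg='ok')): A:[ping,ok] B:[ack,sync] C:[]
After 9 (send(from=B, to=A, msg='pong')): A:[ping,ok,pong] B:[ack,sync] C:[]
After 10 (send(from=B, to=C, msg='hello')): A:[ping,ok,pong] B:[ack,sync] C:[hello]
After 11 (send(from=B, to=A, msg='resp')): A:[ping,ok,pong,resp] B:[ack,sync] C:[hello]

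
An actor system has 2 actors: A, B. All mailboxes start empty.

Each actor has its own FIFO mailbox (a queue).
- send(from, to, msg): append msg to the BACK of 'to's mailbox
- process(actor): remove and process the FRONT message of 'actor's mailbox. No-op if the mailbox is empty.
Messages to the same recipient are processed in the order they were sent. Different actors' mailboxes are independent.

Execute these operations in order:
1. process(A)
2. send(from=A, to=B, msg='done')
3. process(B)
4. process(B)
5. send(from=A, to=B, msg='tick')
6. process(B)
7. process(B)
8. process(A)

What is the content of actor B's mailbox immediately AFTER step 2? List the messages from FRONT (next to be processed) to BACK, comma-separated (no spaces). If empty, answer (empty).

After 1 (process(A)): A:[] B:[]
After 2 (send(from=A, to=B, msg='done')): A:[] B:[done]

done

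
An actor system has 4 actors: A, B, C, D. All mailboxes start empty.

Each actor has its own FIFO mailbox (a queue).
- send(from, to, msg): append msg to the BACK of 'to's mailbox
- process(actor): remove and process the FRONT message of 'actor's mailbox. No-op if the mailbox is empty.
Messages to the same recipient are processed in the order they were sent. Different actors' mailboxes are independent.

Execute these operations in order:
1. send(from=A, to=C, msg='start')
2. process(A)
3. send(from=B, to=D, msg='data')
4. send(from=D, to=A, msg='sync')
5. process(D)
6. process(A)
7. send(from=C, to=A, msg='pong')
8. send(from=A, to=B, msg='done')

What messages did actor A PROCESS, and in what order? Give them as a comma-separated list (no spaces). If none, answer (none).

After 1 (send(from=A, to=C, msg='start')): A:[] B:[] C:[start] D:[]
After 2 (process(A)): A:[] B:[] C:[start] D:[]
After 3 (send(from=B, to=D, msg='data')): A:[] B:[] C:[start] D:[data]
After 4 (send(from=D, to=A, msg='sync')): A:[sync] B:[] C:[start] D:[data]
After 5 (process(D)): A:[sync] B:[] C:[start] D:[]
After 6 (process(A)): A:[] B:[] C:[start] D:[]
After 7 (send(from=C, to=A, msg='pong')): A:[pong] B:[] C:[start] D:[]
After 8 (send(from=A, to=B, msg='done')): A:[pong] B:[done] C:[start] D:[]

Answer: sync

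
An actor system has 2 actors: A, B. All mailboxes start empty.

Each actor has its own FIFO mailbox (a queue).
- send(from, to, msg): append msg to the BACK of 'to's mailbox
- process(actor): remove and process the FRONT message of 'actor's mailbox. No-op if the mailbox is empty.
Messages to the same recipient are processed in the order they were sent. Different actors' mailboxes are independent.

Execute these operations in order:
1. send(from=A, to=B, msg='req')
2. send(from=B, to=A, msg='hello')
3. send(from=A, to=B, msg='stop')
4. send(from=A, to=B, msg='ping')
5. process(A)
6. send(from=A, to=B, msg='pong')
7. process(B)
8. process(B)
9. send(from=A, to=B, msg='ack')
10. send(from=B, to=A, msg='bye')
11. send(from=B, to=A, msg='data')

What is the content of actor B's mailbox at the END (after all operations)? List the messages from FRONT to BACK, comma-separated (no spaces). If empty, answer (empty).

After 1 (send(from=A, to=B, msg='req')): A:[] B:[req]
After 2 (send(from=B, to=A, msg='hello')): A:[hello] B:[req]
After 3 (send(from=A, to=B, msg='stop')): A:[hello] B:[req,stop]
After 4 (send(from=A, to=B, msg='ping')): A:[hello] B:[req,stop,ping]
After 5 (process(A)): A:[] B:[req,stop,ping]
After 6 (send(from=A, to=B, msg='pong')): A:[] B:[req,stop,ping,pong]
After 7 (process(B)): A:[] B:[stop,ping,pong]
After 8 (process(B)): A:[] B:[ping,pong]
After 9 (send(from=A, to=B, msg='ack')): A:[] B:[ping,pong,ack]
After 10 (send(from=B, to=A, msg='bye')): A:[bye] B:[ping,pong,ack]
After 11 (send(from=B, to=A, msg='data')): A:[bye,data] B:[ping,pong,ack]

Answer: ping,pong,ack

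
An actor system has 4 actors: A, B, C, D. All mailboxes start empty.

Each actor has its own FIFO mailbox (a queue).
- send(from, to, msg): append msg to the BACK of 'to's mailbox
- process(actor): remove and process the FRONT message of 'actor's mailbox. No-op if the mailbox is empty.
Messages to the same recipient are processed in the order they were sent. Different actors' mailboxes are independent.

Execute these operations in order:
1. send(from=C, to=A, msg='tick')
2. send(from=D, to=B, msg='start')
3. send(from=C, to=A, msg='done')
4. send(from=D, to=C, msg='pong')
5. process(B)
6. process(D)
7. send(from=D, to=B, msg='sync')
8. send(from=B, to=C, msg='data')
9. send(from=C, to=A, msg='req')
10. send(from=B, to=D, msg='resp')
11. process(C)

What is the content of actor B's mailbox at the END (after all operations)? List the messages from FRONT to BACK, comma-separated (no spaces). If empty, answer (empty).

Answer: sync

Derivation:
After 1 (send(from=C, to=A, msg='tick')): A:[tick] B:[] C:[] D:[]
After 2 (send(from=D, to=B, msg='start')): A:[tick] B:[start] C:[] D:[]
After 3 (send(from=C, to=A, msg='done')): A:[tick,done] B:[start] C:[] D:[]
After 4 (send(from=D, to=C, msg='pong')): A:[tick,done] B:[start] C:[pong] D:[]
After 5 (process(B)): A:[tick,done] B:[] C:[pong] D:[]
After 6 (process(D)): A:[tick,done] B:[] C:[pong] D:[]
After 7 (send(from=D, to=B, msg='sync')): A:[tick,done] B:[sync] C:[pong] D:[]
After 8 (send(from=B, to=C, msg='data')): A:[tick,done] B:[sync] C:[pong,data] D:[]
After 9 (send(from=C, to=A, msg='req')): A:[tick,done,req] B:[sync] C:[pong,data] D:[]
After 10 (send(from=B, to=D, msg='resp')): A:[tick,done,req] B:[sync] C:[pong,data] D:[resp]
After 11 (process(C)): A:[tick,done,req] B:[sync] C:[data] D:[resp]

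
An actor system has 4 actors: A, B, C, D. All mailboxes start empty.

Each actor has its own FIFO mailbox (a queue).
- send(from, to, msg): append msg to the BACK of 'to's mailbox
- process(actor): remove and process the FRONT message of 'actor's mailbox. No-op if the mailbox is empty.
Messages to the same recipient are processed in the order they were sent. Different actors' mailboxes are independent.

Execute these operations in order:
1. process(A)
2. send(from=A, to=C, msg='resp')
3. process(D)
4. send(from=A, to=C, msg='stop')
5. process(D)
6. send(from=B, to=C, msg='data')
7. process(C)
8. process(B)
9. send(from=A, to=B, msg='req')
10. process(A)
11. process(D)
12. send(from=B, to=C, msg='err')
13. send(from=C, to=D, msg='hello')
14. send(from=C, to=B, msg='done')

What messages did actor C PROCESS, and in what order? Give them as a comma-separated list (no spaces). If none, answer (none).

Answer: resp

Derivation:
After 1 (process(A)): A:[] B:[] C:[] D:[]
After 2 (send(from=A, to=C, msg='resp')): A:[] B:[] C:[resp] D:[]
After 3 (process(D)): A:[] B:[] C:[resp] D:[]
After 4 (send(from=A, to=C, msg='stop')): A:[] B:[] C:[resp,stop] D:[]
After 5 (process(D)): A:[] B:[] C:[resp,stop] D:[]
After 6 (send(from=B, to=C, msg='data')): A:[] B:[] C:[resp,stop,data] D:[]
After 7 (process(C)): A:[] B:[] C:[stop,data] D:[]
After 8 (process(B)): A:[] B:[] C:[stop,data] D:[]
After 9 (send(from=A, to=B, msg='req')): A:[] B:[req] C:[stop,data] D:[]
After 10 (process(A)): A:[] B:[req] C:[stop,data] D:[]
After 11 (process(D)): A:[] B:[req] C:[stop,data] D:[]
After 12 (send(from=B, to=C, msg='err')): A:[] B:[req] C:[stop,data,err] D:[]
After 13 (send(from=C, to=D, msg='hello')): A:[] B:[req] C:[stop,data,err] D:[hello]
After 14 (send(from=C, to=B, msg='done')): A:[] B:[req,done] C:[stop,data,err] D:[hello]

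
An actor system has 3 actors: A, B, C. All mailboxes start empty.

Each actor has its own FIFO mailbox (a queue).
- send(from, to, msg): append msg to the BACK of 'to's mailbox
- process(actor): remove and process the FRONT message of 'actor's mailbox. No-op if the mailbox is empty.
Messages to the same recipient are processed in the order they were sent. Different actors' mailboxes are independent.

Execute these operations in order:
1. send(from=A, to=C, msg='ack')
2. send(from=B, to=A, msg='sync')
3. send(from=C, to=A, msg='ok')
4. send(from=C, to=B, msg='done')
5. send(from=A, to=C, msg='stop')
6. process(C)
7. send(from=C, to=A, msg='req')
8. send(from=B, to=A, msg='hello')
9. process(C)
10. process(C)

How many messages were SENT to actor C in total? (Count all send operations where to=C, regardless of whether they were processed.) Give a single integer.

Answer: 2

Derivation:
After 1 (send(from=A, to=C, msg='ack')): A:[] B:[] C:[ack]
After 2 (send(from=B, to=A, msg='sync')): A:[sync] B:[] C:[ack]
After 3 (send(from=C, to=A, msg='ok')): A:[sync,ok] B:[] C:[ack]
After 4 (send(from=C, to=B, msg='done')): A:[sync,ok] B:[done] C:[ack]
After 5 (send(from=A, to=C, msg='stop')): A:[sync,ok] B:[done] C:[ack,stop]
After 6 (process(C)): A:[sync,ok] B:[done] C:[stop]
After 7 (send(from=C, to=A, msg='req')): A:[sync,ok,req] B:[done] C:[stop]
After 8 (send(from=B, to=A, msg='hello')): A:[sync,ok,req,hello] B:[done] C:[stop]
After 9 (process(C)): A:[sync,ok,req,hello] B:[done] C:[]
After 10 (process(C)): A:[sync,ok,req,hello] B:[done] C:[]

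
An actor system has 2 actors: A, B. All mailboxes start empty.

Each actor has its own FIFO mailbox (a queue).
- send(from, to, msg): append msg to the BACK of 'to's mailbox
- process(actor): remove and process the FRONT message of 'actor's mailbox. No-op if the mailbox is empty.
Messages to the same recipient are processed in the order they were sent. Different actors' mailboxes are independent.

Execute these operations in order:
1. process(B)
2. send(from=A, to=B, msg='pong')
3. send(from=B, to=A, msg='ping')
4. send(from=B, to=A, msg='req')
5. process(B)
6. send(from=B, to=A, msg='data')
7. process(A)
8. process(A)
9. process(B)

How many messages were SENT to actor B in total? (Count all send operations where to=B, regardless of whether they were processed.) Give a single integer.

After 1 (process(B)): A:[] B:[]
After 2 (send(from=A, to=B, msg='pong')): A:[] B:[pong]
After 3 (send(from=B, to=A, msg='ping')): A:[ping] B:[pong]
After 4 (send(from=B, to=A, msg='req')): A:[ping,req] B:[pong]
After 5 (process(B)): A:[ping,req] B:[]
After 6 (send(from=B, to=A, msg='data')): A:[ping,req,data] B:[]
After 7 (process(A)): A:[req,data] B:[]
After 8 (process(A)): A:[data] B:[]
After 9 (process(B)): A:[data] B:[]

Answer: 1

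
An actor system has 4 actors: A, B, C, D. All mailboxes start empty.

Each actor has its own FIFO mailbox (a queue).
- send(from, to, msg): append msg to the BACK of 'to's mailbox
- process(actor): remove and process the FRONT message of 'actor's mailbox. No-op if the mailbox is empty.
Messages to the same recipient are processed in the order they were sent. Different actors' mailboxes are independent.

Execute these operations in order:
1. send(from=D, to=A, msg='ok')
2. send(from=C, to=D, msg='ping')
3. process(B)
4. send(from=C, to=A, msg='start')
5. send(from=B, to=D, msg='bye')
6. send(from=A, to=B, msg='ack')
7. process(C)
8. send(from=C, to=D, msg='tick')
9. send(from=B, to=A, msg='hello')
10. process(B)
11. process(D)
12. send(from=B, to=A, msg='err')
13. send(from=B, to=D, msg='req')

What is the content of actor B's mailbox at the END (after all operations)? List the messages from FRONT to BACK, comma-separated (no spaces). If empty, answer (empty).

After 1 (send(from=D, to=A, msg='ok')): A:[ok] B:[] C:[] D:[]
After 2 (send(from=C, to=D, msg='ping')): A:[ok] B:[] C:[] D:[ping]
After 3 (process(B)): A:[ok] B:[] C:[] D:[ping]
After 4 (send(from=C, to=A, msg='start')): A:[ok,start] B:[] C:[] D:[ping]
After 5 (send(from=B, to=D, msg='bye')): A:[ok,start] B:[] C:[] D:[ping,bye]
After 6 (send(from=A, to=B, msg='ack')): A:[ok,start] B:[ack] C:[] D:[ping,bye]
After 7 (process(C)): A:[ok,start] B:[ack] C:[] D:[ping,bye]
After 8 (send(from=C, to=D, msg='tick')): A:[ok,start] B:[ack] C:[] D:[ping,bye,tick]
After 9 (send(from=B, to=A, msg='hello')): A:[ok,start,hello] B:[ack] C:[] D:[ping,bye,tick]
After 10 (process(B)): A:[ok,start,hello] B:[] C:[] D:[ping,bye,tick]
After 11 (process(D)): A:[ok,start,hello] B:[] C:[] D:[bye,tick]
After 12 (send(from=B, to=A, msg='err')): A:[ok,start,hello,err] B:[] C:[] D:[bye,tick]
After 13 (send(from=B, to=D, msg='req')): A:[ok,start,hello,err] B:[] C:[] D:[bye,tick,req]

Answer: (empty)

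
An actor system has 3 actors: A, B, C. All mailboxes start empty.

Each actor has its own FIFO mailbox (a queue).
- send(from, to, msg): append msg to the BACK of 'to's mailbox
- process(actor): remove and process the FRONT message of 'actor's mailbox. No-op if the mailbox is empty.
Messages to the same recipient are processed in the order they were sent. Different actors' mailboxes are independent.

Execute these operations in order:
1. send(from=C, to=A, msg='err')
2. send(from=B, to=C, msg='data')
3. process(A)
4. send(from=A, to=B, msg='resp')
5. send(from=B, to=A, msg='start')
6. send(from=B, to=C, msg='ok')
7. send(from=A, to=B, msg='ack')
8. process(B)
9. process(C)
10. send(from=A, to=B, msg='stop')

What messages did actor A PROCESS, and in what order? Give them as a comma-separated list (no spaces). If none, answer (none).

After 1 (send(from=C, to=A, msg='err')): A:[err] B:[] C:[]
After 2 (send(from=B, to=C, msg='data')): A:[err] B:[] C:[data]
After 3 (process(A)): A:[] B:[] C:[data]
After 4 (send(from=A, to=B, msg='resp')): A:[] B:[resp] C:[data]
After 5 (send(from=B, to=A, msg='start')): A:[start] B:[resp] C:[data]
After 6 (send(from=B, to=C, msg='ok')): A:[start] B:[resp] C:[data,ok]
After 7 (send(from=A, to=B, msg='ack')): A:[start] B:[resp,ack] C:[data,ok]
After 8 (process(B)): A:[start] B:[ack] C:[data,ok]
After 9 (process(C)): A:[start] B:[ack] C:[ok]
After 10 (send(from=A, to=B, msg='stop')): A:[start] B:[ack,stop] C:[ok]

Answer: err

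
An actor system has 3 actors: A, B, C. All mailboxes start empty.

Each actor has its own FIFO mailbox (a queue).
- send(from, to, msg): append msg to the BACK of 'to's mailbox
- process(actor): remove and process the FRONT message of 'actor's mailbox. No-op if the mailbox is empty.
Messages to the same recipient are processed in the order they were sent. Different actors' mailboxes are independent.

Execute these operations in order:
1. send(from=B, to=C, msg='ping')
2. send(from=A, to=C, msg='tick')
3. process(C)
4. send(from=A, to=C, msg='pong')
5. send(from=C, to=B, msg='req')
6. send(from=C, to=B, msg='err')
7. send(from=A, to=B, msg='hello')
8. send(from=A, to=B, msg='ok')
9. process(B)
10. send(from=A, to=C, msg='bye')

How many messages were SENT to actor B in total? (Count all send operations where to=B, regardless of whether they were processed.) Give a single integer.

Answer: 4

Derivation:
After 1 (send(from=B, to=C, msg='ping')): A:[] B:[] C:[ping]
After 2 (send(from=A, to=C, msg='tick')): A:[] B:[] C:[ping,tick]
After 3 (process(C)): A:[] B:[] C:[tick]
After 4 (send(from=A, to=C, msg='pong')): A:[] B:[] C:[tick,pong]
After 5 (send(from=C, to=B, msg='req')): A:[] B:[req] C:[tick,pong]
After 6 (send(from=C, to=B, msg='err')): A:[] B:[req,err] C:[tick,pong]
After 7 (send(from=A, to=B, msg='hello')): A:[] B:[req,err,hello] C:[tick,pong]
After 8 (send(from=A, to=B, msg='ok')): A:[] B:[req,err,hello,ok] C:[tick,pong]
After 9 (process(B)): A:[] B:[err,hello,ok] C:[tick,pong]
After 10 (send(from=A, to=C, msg='bye')): A:[] B:[err,hello,ok] C:[tick,pong,bye]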